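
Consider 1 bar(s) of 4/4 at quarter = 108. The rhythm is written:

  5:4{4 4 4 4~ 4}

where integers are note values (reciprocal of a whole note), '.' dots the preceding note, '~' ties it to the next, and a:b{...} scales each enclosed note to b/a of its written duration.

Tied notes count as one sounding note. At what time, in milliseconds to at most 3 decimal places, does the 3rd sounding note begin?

note 3 onset = 8/5b = 888.889ms

1. 0.0ms @ 0 + 444.444ms (4/5)
2. 444.444ms @ 4/5 + 444.444ms (4/5)
3. 888.889ms @ 8/5 + 444.444ms (4/5)
4. 1333.333ms @ 12/5 + 888.889ms (8/5)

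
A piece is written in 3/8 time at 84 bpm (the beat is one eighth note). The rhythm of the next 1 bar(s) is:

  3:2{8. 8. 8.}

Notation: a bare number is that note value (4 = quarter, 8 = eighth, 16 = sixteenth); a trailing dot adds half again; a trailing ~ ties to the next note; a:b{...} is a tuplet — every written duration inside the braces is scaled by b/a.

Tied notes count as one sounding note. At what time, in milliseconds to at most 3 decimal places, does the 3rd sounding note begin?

note 3 onset = 2b = 1428.571ms

1. 0.0ms @ 0 + 714.286ms (1)
2. 714.286ms @ 1 + 714.286ms (1)
3. 1428.571ms @ 2 + 714.286ms (1)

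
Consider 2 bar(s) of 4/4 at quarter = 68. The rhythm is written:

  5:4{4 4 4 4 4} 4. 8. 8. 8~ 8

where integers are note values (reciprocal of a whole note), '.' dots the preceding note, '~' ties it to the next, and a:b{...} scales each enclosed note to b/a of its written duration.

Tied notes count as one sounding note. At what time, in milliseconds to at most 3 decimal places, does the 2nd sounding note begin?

note 2 onset = 4/5b = 705.882ms

1. 0.0ms @ 0 + 705.882ms (4/5)
2. 705.882ms @ 4/5 + 705.882ms (4/5)
3. 1411.765ms @ 8/5 + 705.882ms (4/5)
4. 2117.647ms @ 12/5 + 705.882ms (4/5)
5. 2823.529ms @ 16/5 + 705.882ms (4/5)
6. 3529.412ms @ 4 + 1323.529ms (3/2)
7. 4852.941ms @ 11/2 + 661.765ms (3/4)
8. 5514.706ms @ 25/4 + 661.765ms (3/4)
9. 6176.471ms @ 7 + 882.353ms (1)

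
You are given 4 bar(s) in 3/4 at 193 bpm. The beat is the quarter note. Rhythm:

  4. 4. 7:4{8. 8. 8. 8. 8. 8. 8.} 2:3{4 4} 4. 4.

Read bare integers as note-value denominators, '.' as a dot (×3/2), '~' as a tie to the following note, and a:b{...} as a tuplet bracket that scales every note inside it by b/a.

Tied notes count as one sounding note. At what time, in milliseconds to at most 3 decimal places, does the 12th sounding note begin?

1. 0.0ms @ 0 + 466.321ms (3/2)
2. 466.321ms @ 3/2 + 466.321ms (3/2)
3. 932.642ms @ 3 + 133.235ms (3/7)
4. 1065.877ms @ 24/7 + 133.235ms (3/7)
5. 1199.112ms @ 27/7 + 133.235ms (3/7)
6. 1332.346ms @ 30/7 + 133.235ms (3/7)
7. 1465.581ms @ 33/7 + 133.235ms (3/7)
8. 1598.816ms @ 36/7 + 133.235ms (3/7)
9. 1732.05ms @ 39/7 + 133.235ms (3/7)
10. 1865.285ms @ 6 + 466.321ms (3/2)
11. 2331.606ms @ 15/2 + 466.321ms (3/2)
12. 2797.927ms @ 9 + 466.321ms (3/2)
13. 3264.249ms @ 21/2 + 466.321ms (3/2)

note 12 onset = 9b = 2797.927ms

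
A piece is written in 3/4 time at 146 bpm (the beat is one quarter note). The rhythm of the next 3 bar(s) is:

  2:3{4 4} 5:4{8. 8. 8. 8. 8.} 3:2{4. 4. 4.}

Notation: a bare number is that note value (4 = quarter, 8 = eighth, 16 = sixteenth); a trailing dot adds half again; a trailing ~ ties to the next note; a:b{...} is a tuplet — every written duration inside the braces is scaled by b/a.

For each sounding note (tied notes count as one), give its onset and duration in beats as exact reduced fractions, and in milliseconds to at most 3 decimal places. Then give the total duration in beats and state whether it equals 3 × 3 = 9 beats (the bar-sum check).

1) 0.0ms=0b +616.438ms=3/2b
2) 616.438ms=3/2b +616.438ms=3/2b
3) 1232.877ms=3b +246.575ms=3/5b
4) 1479.452ms=18/5b +246.575ms=3/5b
5) 1726.027ms=21/5b +246.575ms=3/5b
6) 1972.603ms=24/5b +246.575ms=3/5b
7) 2219.178ms=27/5b +246.575ms=3/5b
8) 2465.753ms=6b +410.959ms=1b
9) 2876.712ms=7b +410.959ms=1b
10) 3287.671ms=8b +410.959ms=1b
Σ=9b of 9 (146bpm 3/4) — PASS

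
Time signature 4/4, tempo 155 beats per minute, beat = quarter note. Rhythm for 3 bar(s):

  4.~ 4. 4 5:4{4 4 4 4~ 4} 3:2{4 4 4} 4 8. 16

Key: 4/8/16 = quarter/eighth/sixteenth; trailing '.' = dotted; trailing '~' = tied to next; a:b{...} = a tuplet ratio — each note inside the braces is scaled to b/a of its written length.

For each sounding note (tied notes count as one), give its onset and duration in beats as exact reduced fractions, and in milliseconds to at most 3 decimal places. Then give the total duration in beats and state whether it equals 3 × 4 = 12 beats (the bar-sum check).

1) 0.0ms=0b +1161.29ms=3b
2) 1161.29ms=3b +387.097ms=1b
3) 1548.387ms=4b +309.677ms=4/5b
4) 1858.065ms=24/5b +309.677ms=4/5b
5) 2167.742ms=28/5b +309.677ms=4/5b
6) 2477.419ms=32/5b +619.355ms=8/5b
7) 3096.774ms=8b +258.065ms=2/3b
8) 3354.839ms=26/3b +258.065ms=2/3b
9) 3612.903ms=28/3b +258.065ms=2/3b
10) 3870.968ms=10b +387.097ms=1b
11) 4258.065ms=11b +290.323ms=3/4b
12) 4548.387ms=47/4b +96.774ms=1/4b
Σ=12b of 12 (155bpm 4/4) — PASS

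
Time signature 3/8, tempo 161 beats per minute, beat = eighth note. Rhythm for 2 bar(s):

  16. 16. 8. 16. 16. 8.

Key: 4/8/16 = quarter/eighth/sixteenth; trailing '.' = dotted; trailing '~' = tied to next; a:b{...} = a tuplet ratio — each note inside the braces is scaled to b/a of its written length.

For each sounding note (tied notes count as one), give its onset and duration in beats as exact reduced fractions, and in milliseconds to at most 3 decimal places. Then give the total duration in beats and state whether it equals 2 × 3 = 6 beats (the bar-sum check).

1) 0.0ms=0b +279.503ms=3/4b
2) 279.503ms=3/4b +279.503ms=3/4b
3) 559.006ms=3/2b +559.006ms=3/2b
4) 1118.012ms=3b +279.503ms=3/4b
5) 1397.516ms=15/4b +279.503ms=3/4b
6) 1677.019ms=9/2b +559.006ms=3/2b
Σ=6b of 6 (161bpm 3/8) — PASS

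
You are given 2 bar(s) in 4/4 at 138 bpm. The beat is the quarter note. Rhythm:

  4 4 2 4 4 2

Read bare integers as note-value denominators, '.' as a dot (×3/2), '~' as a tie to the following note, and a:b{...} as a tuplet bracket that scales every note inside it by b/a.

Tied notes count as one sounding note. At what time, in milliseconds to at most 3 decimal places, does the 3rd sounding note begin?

note 3 onset = 2b = 869.565ms

1. 0.0ms @ 0 + 434.783ms (1)
2. 434.783ms @ 1 + 434.783ms (1)
3. 869.565ms @ 2 + 869.565ms (2)
4. 1739.13ms @ 4 + 434.783ms (1)
5. 2173.913ms @ 5 + 434.783ms (1)
6. 2608.696ms @ 6 + 869.565ms (2)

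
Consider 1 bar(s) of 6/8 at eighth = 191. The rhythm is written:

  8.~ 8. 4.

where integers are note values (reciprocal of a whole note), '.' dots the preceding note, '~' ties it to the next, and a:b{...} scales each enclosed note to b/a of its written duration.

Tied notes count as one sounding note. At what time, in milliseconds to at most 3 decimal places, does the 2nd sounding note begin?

1. 0.0ms @ 0 + 942.408ms (3)
2. 942.408ms @ 3 + 942.408ms (3)

note 2 onset = 3b = 942.408ms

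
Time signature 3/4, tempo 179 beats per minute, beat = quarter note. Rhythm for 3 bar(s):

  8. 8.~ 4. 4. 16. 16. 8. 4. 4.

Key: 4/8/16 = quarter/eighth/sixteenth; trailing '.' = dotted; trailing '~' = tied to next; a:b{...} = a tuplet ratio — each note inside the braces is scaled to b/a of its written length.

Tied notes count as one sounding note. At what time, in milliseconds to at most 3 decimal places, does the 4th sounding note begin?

note 4 onset = 9/2b = 1508.38ms

1. 0.0ms @ 0 + 251.397ms (3/4)
2. 251.397ms @ 3/4 + 754.19ms (9/4)
3. 1005.587ms @ 3 + 502.793ms (3/2)
4. 1508.38ms @ 9/2 + 125.698ms (3/8)
5. 1634.078ms @ 39/8 + 125.698ms (3/8)
6. 1759.777ms @ 21/4 + 251.397ms (3/4)
7. 2011.173ms @ 6 + 502.793ms (3/2)
8. 2513.966ms @ 15/2 + 502.793ms (3/2)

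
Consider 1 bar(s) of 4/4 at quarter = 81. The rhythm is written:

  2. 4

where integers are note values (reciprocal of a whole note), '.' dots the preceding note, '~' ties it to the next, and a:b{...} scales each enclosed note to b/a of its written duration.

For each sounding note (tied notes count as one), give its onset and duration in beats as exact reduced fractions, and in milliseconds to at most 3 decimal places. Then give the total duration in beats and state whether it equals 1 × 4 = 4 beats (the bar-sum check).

1) 0.0ms=0b +2222.222ms=3b
2) 2222.222ms=3b +740.741ms=1b
Σ=4b of 4 (81bpm 4/4) — PASS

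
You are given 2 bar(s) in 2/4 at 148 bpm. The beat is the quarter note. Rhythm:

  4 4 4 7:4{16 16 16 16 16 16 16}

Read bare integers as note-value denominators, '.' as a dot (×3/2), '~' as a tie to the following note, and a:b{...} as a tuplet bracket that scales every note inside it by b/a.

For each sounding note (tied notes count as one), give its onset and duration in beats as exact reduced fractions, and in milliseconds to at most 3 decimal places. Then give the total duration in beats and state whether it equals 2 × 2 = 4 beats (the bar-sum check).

1) 0.0ms=0b +405.405ms=1b
2) 405.405ms=1b +405.405ms=1b
3) 810.811ms=2b +405.405ms=1b
4) 1216.216ms=3b +57.915ms=1/7b
5) 1274.131ms=22/7b +57.915ms=1/7b
6) 1332.046ms=23/7b +57.915ms=1/7b
7) 1389.961ms=24/7b +57.915ms=1/7b
8) 1447.876ms=25/7b +57.915ms=1/7b
9) 1505.792ms=26/7b +57.915ms=1/7b
10) 1563.707ms=27/7b +57.915ms=1/7b
Σ=4b of 4 (148bpm 2/4) — PASS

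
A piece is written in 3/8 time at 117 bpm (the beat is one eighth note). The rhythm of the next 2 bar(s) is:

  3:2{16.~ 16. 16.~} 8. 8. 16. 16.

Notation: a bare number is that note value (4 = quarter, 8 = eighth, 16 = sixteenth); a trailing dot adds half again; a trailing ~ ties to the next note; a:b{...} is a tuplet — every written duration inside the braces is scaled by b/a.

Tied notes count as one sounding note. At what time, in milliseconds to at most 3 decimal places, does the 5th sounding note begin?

note 5 onset = 21/4b = 2692.308ms

1. 0.0ms @ 0 + 512.821ms (1)
2. 512.821ms @ 1 + 1025.641ms (2)
3. 1538.462ms @ 3 + 769.231ms (3/2)
4. 2307.692ms @ 9/2 + 384.615ms (3/4)
5. 2692.308ms @ 21/4 + 384.615ms (3/4)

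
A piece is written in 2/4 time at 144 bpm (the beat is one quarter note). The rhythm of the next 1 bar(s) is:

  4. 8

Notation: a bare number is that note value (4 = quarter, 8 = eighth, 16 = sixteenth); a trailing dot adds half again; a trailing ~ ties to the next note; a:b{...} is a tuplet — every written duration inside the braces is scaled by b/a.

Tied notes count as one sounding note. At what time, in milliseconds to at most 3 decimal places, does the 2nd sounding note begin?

note 2 onset = 3/2b = 625.0ms

1. 0.0ms @ 0 + 625.0ms (3/2)
2. 625.0ms @ 3/2 + 208.333ms (1/2)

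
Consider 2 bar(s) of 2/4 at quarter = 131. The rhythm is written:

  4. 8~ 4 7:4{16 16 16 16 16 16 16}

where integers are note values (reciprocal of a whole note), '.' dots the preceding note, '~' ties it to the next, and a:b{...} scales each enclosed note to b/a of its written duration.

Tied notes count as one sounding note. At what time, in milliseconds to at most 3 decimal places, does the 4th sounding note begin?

note 4 onset = 22/7b = 1439.477ms

1. 0.0ms @ 0 + 687.023ms (3/2)
2. 687.023ms @ 3/2 + 687.023ms (3/2)
3. 1374.046ms @ 3 + 65.431ms (1/7)
4. 1439.477ms @ 22/7 + 65.431ms (1/7)
5. 1504.907ms @ 23/7 + 65.431ms (1/7)
6. 1570.338ms @ 24/7 + 65.431ms (1/7)
7. 1635.769ms @ 25/7 + 65.431ms (1/7)
8. 1701.2ms @ 26/7 + 65.431ms (1/7)
9. 1766.63ms @ 27/7 + 65.431ms (1/7)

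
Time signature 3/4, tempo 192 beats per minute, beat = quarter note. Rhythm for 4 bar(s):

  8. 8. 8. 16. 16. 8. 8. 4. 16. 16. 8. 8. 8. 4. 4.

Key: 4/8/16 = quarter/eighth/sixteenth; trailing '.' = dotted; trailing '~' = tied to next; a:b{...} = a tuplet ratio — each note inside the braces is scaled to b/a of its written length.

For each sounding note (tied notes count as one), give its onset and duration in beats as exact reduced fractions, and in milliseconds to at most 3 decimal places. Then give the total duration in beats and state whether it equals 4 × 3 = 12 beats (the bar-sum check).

1) 0.0ms=0b +234.375ms=3/4b
2) 234.375ms=3/4b +234.375ms=3/4b
3) 468.75ms=3/2b +234.375ms=3/4b
4) 703.125ms=9/4b +117.188ms=3/8b
5) 820.312ms=21/8b +117.188ms=3/8b
6) 937.5ms=3b +234.375ms=3/4b
7) 1171.875ms=15/4b +234.375ms=3/4b
8) 1406.25ms=9/2b +468.75ms=3/2b
9) 1875.0ms=6b +117.188ms=3/8b
10) 1992.188ms=51/8b +117.188ms=3/8b
11) 2109.375ms=27/4b +234.375ms=3/4b
12) 2343.75ms=15/2b +234.375ms=3/4b
13) 2578.125ms=33/4b +234.375ms=3/4b
14) 2812.5ms=9b +468.75ms=3/2b
15) 3281.25ms=21/2b +468.75ms=3/2b
Σ=12b of 12 (192bpm 3/4) — PASS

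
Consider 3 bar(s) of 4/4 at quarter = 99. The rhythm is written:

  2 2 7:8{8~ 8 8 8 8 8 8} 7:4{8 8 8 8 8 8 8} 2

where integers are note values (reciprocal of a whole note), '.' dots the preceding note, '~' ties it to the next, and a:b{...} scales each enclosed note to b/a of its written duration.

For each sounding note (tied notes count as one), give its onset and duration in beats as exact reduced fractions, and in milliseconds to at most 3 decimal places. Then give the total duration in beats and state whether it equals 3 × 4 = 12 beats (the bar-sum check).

1) 0.0ms=0b +1212.121ms=2b
2) 1212.121ms=2b +1212.121ms=2b
3) 2424.242ms=4b +692.641ms=8/7b
4) 3116.883ms=36/7b +346.32ms=4/7b
5) 3463.203ms=40/7b +346.32ms=4/7b
6) 3809.524ms=44/7b +346.32ms=4/7b
7) 4155.844ms=48/7b +346.32ms=4/7b
8) 4502.165ms=52/7b +346.32ms=4/7b
9) 4848.485ms=8b +173.16ms=2/7b
10) 5021.645ms=58/7b +173.16ms=2/7b
11) 5194.805ms=60/7b +173.16ms=2/7b
12) 5367.965ms=62/7b +173.16ms=2/7b
13) 5541.126ms=64/7b +173.16ms=2/7b
14) 5714.286ms=66/7b +173.16ms=2/7b
15) 5887.446ms=68/7b +173.16ms=2/7b
16) 6060.606ms=10b +1212.121ms=2b
Σ=12b of 12 (99bpm 4/4) — PASS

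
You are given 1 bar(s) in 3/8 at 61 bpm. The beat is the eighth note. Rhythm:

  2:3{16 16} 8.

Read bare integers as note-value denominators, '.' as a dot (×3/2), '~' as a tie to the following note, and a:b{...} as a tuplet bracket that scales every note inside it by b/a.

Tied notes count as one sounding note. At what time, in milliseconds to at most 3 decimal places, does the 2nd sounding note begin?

note 2 onset = 3/4b = 737.705ms

1. 0.0ms @ 0 + 737.705ms (3/4)
2. 737.705ms @ 3/4 + 737.705ms (3/4)
3. 1475.41ms @ 3/2 + 1475.41ms (3/2)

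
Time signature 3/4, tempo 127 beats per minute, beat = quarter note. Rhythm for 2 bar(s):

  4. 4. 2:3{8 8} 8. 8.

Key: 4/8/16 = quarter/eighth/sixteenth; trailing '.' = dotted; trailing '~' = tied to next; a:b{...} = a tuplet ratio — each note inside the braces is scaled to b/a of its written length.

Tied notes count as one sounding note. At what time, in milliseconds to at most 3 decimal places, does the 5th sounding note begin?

note 5 onset = 9/2b = 2125.984ms

1. 0.0ms @ 0 + 708.661ms (3/2)
2. 708.661ms @ 3/2 + 708.661ms (3/2)
3. 1417.323ms @ 3 + 354.331ms (3/4)
4. 1771.654ms @ 15/4 + 354.331ms (3/4)
5. 2125.984ms @ 9/2 + 354.331ms (3/4)
6. 2480.315ms @ 21/4 + 354.331ms (3/4)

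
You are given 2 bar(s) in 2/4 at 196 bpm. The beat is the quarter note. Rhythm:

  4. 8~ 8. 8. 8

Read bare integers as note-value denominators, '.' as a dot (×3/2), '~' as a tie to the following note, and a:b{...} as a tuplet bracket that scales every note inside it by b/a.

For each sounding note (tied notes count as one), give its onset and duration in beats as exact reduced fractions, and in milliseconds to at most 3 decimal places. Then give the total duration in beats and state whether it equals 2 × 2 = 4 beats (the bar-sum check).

1) 0.0ms=0b +459.184ms=3/2b
2) 459.184ms=3/2b +382.653ms=5/4b
3) 841.837ms=11/4b +229.592ms=3/4b
4) 1071.429ms=7/2b +153.061ms=1/2b
Σ=4b of 4 (196bpm 2/4) — PASS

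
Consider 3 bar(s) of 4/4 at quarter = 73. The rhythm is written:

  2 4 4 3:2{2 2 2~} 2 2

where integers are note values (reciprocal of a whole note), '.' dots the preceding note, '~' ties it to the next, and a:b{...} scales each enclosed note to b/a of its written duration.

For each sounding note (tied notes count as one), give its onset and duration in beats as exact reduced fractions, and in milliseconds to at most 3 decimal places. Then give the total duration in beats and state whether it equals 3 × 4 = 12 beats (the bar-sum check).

1) 0.0ms=0b +1643.836ms=2b
2) 1643.836ms=2b +821.918ms=1b
3) 2465.753ms=3b +821.918ms=1b
4) 3287.671ms=4b +1095.89ms=4/3b
5) 4383.562ms=16/3b +1095.89ms=4/3b
6) 5479.452ms=20/3b +2739.726ms=10/3b
7) 8219.178ms=10b +1643.836ms=2b
Σ=12b of 12 (73bpm 4/4) — PASS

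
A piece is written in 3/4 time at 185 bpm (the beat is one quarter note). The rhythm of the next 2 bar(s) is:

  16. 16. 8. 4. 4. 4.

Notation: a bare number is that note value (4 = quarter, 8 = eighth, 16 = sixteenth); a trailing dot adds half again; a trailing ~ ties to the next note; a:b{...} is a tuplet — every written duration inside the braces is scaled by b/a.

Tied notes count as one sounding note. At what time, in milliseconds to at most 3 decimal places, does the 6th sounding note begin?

1. 0.0ms @ 0 + 121.622ms (3/8)
2. 121.622ms @ 3/8 + 121.622ms (3/8)
3. 243.243ms @ 3/4 + 243.243ms (3/4)
4. 486.486ms @ 3/2 + 486.486ms (3/2)
5. 972.973ms @ 3 + 486.486ms (3/2)
6. 1459.459ms @ 9/2 + 486.486ms (3/2)

note 6 onset = 9/2b = 1459.459ms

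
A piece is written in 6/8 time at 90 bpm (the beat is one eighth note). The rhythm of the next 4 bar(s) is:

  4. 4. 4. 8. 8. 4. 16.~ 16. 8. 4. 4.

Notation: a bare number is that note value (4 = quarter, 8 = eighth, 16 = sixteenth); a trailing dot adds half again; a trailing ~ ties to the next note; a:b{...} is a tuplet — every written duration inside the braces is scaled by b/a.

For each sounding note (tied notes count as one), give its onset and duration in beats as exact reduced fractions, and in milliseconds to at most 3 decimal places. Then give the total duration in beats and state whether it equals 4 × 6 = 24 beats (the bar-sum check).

1) 0.0ms=0b +2000.0ms=3b
2) 2000.0ms=3b +2000.0ms=3b
3) 4000.0ms=6b +2000.0ms=3b
4) 6000.0ms=9b +1000.0ms=3/2b
5) 7000.0ms=21/2b +1000.0ms=3/2b
6) 8000.0ms=12b +2000.0ms=3b
7) 10000.0ms=15b +1000.0ms=3/2b
8) 11000.0ms=33/2b +1000.0ms=3/2b
9) 12000.0ms=18b +2000.0ms=3b
10) 14000.0ms=21b +2000.0ms=3b
Σ=24b of 24 (90bpm 6/8) — PASS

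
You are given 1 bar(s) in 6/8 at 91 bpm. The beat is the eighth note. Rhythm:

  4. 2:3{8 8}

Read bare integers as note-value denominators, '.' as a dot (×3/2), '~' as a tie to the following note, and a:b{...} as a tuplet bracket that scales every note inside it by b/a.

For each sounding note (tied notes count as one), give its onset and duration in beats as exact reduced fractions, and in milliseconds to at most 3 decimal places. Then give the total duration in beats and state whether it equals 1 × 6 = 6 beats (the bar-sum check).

1) 0.0ms=0b +1978.022ms=3b
2) 1978.022ms=3b +989.011ms=3/2b
3) 2967.033ms=9/2b +989.011ms=3/2b
Σ=6b of 6 (91bpm 6/8) — PASS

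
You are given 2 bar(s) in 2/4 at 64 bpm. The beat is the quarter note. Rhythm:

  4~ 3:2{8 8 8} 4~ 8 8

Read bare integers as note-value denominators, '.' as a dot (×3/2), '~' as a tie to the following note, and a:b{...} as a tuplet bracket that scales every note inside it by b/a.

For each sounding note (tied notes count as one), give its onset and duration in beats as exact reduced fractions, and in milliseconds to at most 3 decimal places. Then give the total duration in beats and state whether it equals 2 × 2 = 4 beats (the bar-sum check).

1) 0.0ms=0b +1250.0ms=4/3b
2) 1250.0ms=4/3b +312.5ms=1/3b
3) 1562.5ms=5/3b +312.5ms=1/3b
4) 1875.0ms=2b +1406.25ms=3/2b
5) 3281.25ms=7/2b +468.75ms=1/2b
Σ=4b of 4 (64bpm 2/4) — PASS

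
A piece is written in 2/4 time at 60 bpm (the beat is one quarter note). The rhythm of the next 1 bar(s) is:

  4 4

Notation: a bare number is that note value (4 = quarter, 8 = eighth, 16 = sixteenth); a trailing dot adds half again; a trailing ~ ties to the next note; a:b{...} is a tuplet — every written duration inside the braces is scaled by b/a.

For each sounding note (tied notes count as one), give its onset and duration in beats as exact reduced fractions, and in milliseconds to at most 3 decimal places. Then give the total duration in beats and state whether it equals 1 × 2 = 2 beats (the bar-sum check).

1) 0.0ms=0b +1000.0ms=1b
2) 1000.0ms=1b +1000.0ms=1b
Σ=2b of 2 (60bpm 2/4) — PASS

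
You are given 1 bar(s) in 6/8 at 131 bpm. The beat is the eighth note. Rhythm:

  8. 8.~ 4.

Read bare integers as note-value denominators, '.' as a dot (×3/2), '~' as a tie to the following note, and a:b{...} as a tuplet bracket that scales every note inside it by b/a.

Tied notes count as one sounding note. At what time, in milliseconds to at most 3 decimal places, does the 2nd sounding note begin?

1. 0.0ms @ 0 + 687.023ms (3/2)
2. 687.023ms @ 3/2 + 2061.069ms (9/2)

note 2 onset = 3/2b = 687.023ms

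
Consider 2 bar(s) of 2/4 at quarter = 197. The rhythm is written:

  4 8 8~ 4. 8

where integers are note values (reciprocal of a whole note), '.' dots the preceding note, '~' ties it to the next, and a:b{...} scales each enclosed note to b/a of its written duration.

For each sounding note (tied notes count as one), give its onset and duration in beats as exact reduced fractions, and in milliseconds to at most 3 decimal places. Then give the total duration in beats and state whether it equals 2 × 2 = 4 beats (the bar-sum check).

1) 0.0ms=0b +304.569ms=1b
2) 304.569ms=1b +152.284ms=1/2b
3) 456.853ms=3/2b +609.137ms=2b
4) 1065.99ms=7/2b +152.284ms=1/2b
Σ=4b of 4 (197bpm 2/4) — PASS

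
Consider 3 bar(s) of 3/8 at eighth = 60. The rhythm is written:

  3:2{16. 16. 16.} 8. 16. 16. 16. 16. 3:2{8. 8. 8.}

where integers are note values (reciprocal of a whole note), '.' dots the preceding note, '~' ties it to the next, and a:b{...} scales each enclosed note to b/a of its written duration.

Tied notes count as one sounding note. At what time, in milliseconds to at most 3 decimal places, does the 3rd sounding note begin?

note 3 onset = 1b = 1000.0ms

1. 0.0ms @ 0 + 500.0ms (1/2)
2. 500.0ms @ 1/2 + 500.0ms (1/2)
3. 1000.0ms @ 1 + 500.0ms (1/2)
4. 1500.0ms @ 3/2 + 1500.0ms (3/2)
5. 3000.0ms @ 3 + 750.0ms (3/4)
6. 3750.0ms @ 15/4 + 750.0ms (3/4)
7. 4500.0ms @ 9/2 + 750.0ms (3/4)
8. 5250.0ms @ 21/4 + 750.0ms (3/4)
9. 6000.0ms @ 6 + 1000.0ms (1)
10. 7000.0ms @ 7 + 1000.0ms (1)
11. 8000.0ms @ 8 + 1000.0ms (1)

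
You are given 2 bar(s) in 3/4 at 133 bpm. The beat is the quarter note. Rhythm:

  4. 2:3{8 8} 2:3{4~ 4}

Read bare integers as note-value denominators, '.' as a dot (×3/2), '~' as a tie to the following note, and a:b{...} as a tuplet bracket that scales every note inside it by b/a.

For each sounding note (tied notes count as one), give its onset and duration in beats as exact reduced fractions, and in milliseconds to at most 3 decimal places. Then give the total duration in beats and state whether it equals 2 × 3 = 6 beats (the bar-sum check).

1) 0.0ms=0b +676.692ms=3/2b
2) 676.692ms=3/2b +338.346ms=3/4b
3) 1015.038ms=9/4b +338.346ms=3/4b
4) 1353.383ms=3b +1353.383ms=3b
Σ=6b of 6 (133bpm 3/4) — PASS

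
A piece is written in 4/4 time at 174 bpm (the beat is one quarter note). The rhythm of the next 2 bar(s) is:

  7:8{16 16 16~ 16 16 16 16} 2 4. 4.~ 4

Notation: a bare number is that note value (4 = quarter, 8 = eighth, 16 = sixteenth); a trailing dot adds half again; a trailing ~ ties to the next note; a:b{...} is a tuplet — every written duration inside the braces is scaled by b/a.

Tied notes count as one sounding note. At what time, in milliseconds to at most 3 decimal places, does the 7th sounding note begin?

note 7 onset = 2b = 689.655ms

1. 0.0ms @ 0 + 98.522ms (2/7)
2. 98.522ms @ 2/7 + 98.522ms (2/7)
3. 197.044ms @ 4/7 + 197.044ms (4/7)
4. 394.089ms @ 8/7 + 98.522ms (2/7)
5. 492.611ms @ 10/7 + 98.522ms (2/7)
6. 591.133ms @ 12/7 + 98.522ms (2/7)
7. 689.655ms @ 2 + 689.655ms (2)
8. 1379.31ms @ 4 + 517.241ms (3/2)
9. 1896.552ms @ 11/2 + 862.069ms (5/2)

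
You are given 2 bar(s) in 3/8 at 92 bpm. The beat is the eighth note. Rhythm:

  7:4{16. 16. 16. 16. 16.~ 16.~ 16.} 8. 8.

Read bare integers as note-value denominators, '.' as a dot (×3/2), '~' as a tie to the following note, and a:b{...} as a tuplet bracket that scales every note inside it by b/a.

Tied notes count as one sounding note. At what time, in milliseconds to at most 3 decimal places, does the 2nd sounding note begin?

1. 0.0ms @ 0 + 279.503ms (3/7)
2. 279.503ms @ 3/7 + 279.503ms (3/7)
3. 559.006ms @ 6/7 + 279.503ms (3/7)
4. 838.509ms @ 9/7 + 279.503ms (3/7)
5. 1118.012ms @ 12/7 + 838.509ms (9/7)
6. 1956.522ms @ 3 + 978.261ms (3/2)
7. 2934.783ms @ 9/2 + 978.261ms (3/2)

note 2 onset = 3/7b = 279.503ms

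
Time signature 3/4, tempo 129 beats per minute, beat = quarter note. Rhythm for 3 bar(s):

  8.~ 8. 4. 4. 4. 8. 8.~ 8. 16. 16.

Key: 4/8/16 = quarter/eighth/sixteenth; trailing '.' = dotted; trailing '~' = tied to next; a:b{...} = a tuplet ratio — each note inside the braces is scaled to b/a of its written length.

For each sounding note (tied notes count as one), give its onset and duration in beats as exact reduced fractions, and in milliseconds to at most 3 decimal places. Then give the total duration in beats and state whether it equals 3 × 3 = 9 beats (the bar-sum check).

1) 0.0ms=0b +697.674ms=3/2b
2) 697.674ms=3/2b +697.674ms=3/2b
3) 1395.349ms=3b +697.674ms=3/2b
4) 2093.023ms=9/2b +697.674ms=3/2b
5) 2790.698ms=6b +348.837ms=3/4b
6) 3139.535ms=27/4b +697.674ms=3/2b
7) 3837.209ms=33/4b +174.419ms=3/8b
8) 4011.628ms=69/8b +174.419ms=3/8b
Σ=9b of 9 (129bpm 3/4) — PASS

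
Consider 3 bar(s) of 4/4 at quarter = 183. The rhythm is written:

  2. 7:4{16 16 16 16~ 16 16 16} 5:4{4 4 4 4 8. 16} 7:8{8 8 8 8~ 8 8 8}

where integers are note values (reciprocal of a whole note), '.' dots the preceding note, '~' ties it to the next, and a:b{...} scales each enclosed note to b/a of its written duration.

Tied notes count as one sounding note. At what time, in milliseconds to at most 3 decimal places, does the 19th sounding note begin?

1. 0.0ms @ 0 + 983.607ms (3)
2. 983.607ms @ 3 + 46.838ms (1/7)
3. 1030.445ms @ 22/7 + 46.838ms (1/7)
4. 1077.283ms @ 23/7 + 46.838ms (1/7)
5. 1124.122ms @ 24/7 + 93.677ms (2/7)
6. 1217.799ms @ 26/7 + 46.838ms (1/7)
7. 1264.637ms @ 27/7 + 46.838ms (1/7)
8. 1311.475ms @ 4 + 262.295ms (4/5)
9. 1573.77ms @ 24/5 + 262.295ms (4/5)
10. 1836.066ms @ 28/5 + 262.295ms (4/5)
11. 2098.361ms @ 32/5 + 262.295ms (4/5)
12. 2360.656ms @ 36/5 + 196.721ms (3/5)
13. 2557.377ms @ 39/5 + 65.574ms (1/5)
14. 2622.951ms @ 8 + 187.354ms (4/7)
15. 2810.304ms @ 60/7 + 187.354ms (4/7)
16. 2997.658ms @ 64/7 + 187.354ms (4/7)
17. 3185.012ms @ 68/7 + 374.707ms (8/7)
18. 3559.719ms @ 76/7 + 187.354ms (4/7)
19. 3747.073ms @ 80/7 + 187.354ms (4/7)

note 19 onset = 80/7b = 3747.073ms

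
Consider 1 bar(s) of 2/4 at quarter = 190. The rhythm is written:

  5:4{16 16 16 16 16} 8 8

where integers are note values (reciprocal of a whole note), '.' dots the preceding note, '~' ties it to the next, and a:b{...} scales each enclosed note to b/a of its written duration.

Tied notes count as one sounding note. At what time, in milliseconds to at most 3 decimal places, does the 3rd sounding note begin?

note 3 onset = 2/5b = 126.316ms

1. 0.0ms @ 0 + 63.158ms (1/5)
2. 63.158ms @ 1/5 + 63.158ms (1/5)
3. 126.316ms @ 2/5 + 63.158ms (1/5)
4. 189.474ms @ 3/5 + 63.158ms (1/5)
5. 252.632ms @ 4/5 + 63.158ms (1/5)
6. 315.789ms @ 1 + 157.895ms (1/2)
7. 473.684ms @ 3/2 + 157.895ms (1/2)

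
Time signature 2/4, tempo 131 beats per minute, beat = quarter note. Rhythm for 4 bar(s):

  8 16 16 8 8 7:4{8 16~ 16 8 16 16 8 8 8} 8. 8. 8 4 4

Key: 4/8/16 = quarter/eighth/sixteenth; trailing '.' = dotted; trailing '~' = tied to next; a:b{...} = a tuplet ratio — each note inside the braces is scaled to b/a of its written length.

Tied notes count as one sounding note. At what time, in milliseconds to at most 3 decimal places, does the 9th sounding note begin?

1. 0.0ms @ 0 + 229.008ms (1/2)
2. 229.008ms @ 1/2 + 114.504ms (1/4)
3. 343.511ms @ 3/4 + 114.504ms (1/4)
4. 458.015ms @ 1 + 229.008ms (1/2)
5. 687.023ms @ 3/2 + 229.008ms (1/2)
6. 916.031ms @ 2 + 130.862ms (2/7)
7. 1046.892ms @ 16/7 + 130.862ms (2/7)
8. 1177.754ms @ 18/7 + 130.862ms (2/7)
9. 1308.615ms @ 20/7 + 65.431ms (1/7)
10. 1374.046ms @ 3 + 65.431ms (1/7)
11. 1439.477ms @ 22/7 + 130.862ms (2/7)
12. 1570.338ms @ 24/7 + 130.862ms (2/7)
13. 1701.2ms @ 26/7 + 130.862ms (2/7)
14. 1832.061ms @ 4 + 343.511ms (3/4)
15. 2175.573ms @ 19/4 + 343.511ms (3/4)
16. 2519.084ms @ 11/2 + 229.008ms (1/2)
17. 2748.092ms @ 6 + 458.015ms (1)
18. 3206.107ms @ 7 + 458.015ms (1)

note 9 onset = 20/7b = 1308.615ms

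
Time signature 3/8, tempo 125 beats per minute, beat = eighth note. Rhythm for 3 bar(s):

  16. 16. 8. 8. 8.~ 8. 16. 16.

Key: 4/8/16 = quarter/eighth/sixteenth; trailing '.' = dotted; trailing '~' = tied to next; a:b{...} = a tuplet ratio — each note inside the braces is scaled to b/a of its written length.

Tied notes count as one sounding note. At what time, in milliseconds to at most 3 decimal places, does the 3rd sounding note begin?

note 3 onset = 3/2b = 720.0ms

1. 0.0ms @ 0 + 360.0ms (3/4)
2. 360.0ms @ 3/4 + 360.0ms (3/4)
3. 720.0ms @ 3/2 + 720.0ms (3/2)
4. 1440.0ms @ 3 + 720.0ms (3/2)
5. 2160.0ms @ 9/2 + 1440.0ms (3)
6. 3600.0ms @ 15/2 + 360.0ms (3/4)
7. 3960.0ms @ 33/4 + 360.0ms (3/4)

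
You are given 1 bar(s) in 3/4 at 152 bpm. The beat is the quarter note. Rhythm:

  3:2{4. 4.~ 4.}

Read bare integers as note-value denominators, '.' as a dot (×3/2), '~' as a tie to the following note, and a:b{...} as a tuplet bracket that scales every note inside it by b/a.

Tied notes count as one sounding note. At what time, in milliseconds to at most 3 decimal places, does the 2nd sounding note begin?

1. 0.0ms @ 0 + 394.737ms (1)
2. 394.737ms @ 1 + 789.474ms (2)

note 2 onset = 1b = 394.737ms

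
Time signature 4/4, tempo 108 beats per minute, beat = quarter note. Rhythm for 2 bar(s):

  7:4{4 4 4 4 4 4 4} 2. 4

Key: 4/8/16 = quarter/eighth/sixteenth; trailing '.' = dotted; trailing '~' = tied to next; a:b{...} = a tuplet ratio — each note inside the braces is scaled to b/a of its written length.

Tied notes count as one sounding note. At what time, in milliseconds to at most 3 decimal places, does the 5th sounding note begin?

1. 0.0ms @ 0 + 317.46ms (4/7)
2. 317.46ms @ 4/7 + 317.46ms (4/7)
3. 634.921ms @ 8/7 + 317.46ms (4/7)
4. 952.381ms @ 12/7 + 317.46ms (4/7)
5. 1269.841ms @ 16/7 + 317.46ms (4/7)
6. 1587.302ms @ 20/7 + 317.46ms (4/7)
7. 1904.762ms @ 24/7 + 317.46ms (4/7)
8. 2222.222ms @ 4 + 1666.667ms (3)
9. 3888.889ms @ 7 + 555.556ms (1)

note 5 onset = 16/7b = 1269.841ms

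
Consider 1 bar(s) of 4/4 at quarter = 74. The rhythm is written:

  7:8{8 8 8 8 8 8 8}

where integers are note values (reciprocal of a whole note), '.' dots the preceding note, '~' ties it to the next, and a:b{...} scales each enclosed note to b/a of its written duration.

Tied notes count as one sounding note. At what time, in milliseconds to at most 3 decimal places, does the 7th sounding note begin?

note 7 onset = 24/7b = 2779.923ms

1. 0.0ms @ 0 + 463.32ms (4/7)
2. 463.32ms @ 4/7 + 463.32ms (4/7)
3. 926.641ms @ 8/7 + 463.32ms (4/7)
4. 1389.961ms @ 12/7 + 463.32ms (4/7)
5. 1853.282ms @ 16/7 + 463.32ms (4/7)
6. 2316.602ms @ 20/7 + 463.32ms (4/7)
7. 2779.923ms @ 24/7 + 463.32ms (4/7)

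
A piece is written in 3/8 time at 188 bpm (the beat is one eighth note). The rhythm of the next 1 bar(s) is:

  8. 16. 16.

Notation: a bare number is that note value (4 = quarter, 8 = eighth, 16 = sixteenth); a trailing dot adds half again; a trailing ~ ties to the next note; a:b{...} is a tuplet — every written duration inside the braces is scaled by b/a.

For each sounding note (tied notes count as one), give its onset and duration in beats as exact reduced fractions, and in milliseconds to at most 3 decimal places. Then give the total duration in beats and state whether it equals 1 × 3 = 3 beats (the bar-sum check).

1) 0.0ms=0b +478.723ms=3/2b
2) 478.723ms=3/2b +239.362ms=3/4b
3) 718.085ms=9/4b +239.362ms=3/4b
Σ=3b of 3 (188bpm 3/8) — PASS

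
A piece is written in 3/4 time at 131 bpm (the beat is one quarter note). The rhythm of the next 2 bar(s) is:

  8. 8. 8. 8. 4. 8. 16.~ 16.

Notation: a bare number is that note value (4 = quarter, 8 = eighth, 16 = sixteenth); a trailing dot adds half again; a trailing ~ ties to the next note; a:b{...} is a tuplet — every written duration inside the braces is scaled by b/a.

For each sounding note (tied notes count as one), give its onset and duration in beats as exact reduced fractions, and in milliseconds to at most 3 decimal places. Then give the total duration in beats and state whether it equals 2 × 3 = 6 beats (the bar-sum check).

1) 0.0ms=0b +343.511ms=3/4b
2) 343.511ms=3/4b +343.511ms=3/4b
3) 687.023ms=3/2b +343.511ms=3/4b
4) 1030.534ms=9/4b +343.511ms=3/4b
5) 1374.046ms=3b +687.023ms=3/2b
6) 2061.069ms=9/2b +343.511ms=3/4b
7) 2404.58ms=21/4b +343.511ms=3/4b
Σ=6b of 6 (131bpm 3/4) — PASS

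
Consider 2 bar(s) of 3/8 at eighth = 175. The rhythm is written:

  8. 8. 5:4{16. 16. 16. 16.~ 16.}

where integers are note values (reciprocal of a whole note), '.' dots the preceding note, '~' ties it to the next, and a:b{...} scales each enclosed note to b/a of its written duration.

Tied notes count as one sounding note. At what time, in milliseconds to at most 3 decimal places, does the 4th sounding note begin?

1. 0.0ms @ 0 + 514.286ms (3/2)
2. 514.286ms @ 3/2 + 514.286ms (3/2)
3. 1028.571ms @ 3 + 205.714ms (3/5)
4. 1234.286ms @ 18/5 + 205.714ms (3/5)
5. 1440.0ms @ 21/5 + 205.714ms (3/5)
6. 1645.714ms @ 24/5 + 411.429ms (6/5)

note 4 onset = 18/5b = 1234.286ms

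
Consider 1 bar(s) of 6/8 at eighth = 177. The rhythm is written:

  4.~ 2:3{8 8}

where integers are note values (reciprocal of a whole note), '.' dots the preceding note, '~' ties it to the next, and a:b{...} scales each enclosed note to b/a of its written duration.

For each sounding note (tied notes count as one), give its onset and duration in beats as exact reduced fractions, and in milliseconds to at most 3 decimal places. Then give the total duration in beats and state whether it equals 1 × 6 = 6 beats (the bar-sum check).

1) 0.0ms=0b +1525.424ms=9/2b
2) 1525.424ms=9/2b +508.475ms=3/2b
Σ=6b of 6 (177bpm 6/8) — PASS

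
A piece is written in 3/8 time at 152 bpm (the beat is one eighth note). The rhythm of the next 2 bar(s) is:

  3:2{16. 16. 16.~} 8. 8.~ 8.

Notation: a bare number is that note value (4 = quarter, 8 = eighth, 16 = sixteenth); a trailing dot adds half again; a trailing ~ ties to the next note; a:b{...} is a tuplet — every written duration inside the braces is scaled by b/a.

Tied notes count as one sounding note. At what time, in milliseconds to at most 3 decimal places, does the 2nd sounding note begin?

1. 0.0ms @ 0 + 197.368ms (1/2)
2. 197.368ms @ 1/2 + 197.368ms (1/2)
3. 394.737ms @ 1 + 789.474ms (2)
4. 1184.211ms @ 3 + 1184.211ms (3)

note 2 onset = 1/2b = 197.368ms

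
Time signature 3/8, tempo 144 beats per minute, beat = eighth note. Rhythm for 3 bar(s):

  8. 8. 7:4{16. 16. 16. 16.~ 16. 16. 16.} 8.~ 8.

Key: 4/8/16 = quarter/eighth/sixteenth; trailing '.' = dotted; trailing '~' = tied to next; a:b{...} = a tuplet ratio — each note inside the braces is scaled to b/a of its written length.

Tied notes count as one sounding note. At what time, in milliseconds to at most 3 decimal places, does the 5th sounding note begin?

note 5 onset = 27/7b = 1607.143ms

1. 0.0ms @ 0 + 625.0ms (3/2)
2. 625.0ms @ 3/2 + 625.0ms (3/2)
3. 1250.0ms @ 3 + 178.571ms (3/7)
4. 1428.571ms @ 24/7 + 178.571ms (3/7)
5. 1607.143ms @ 27/7 + 178.571ms (3/7)
6. 1785.714ms @ 30/7 + 357.143ms (6/7)
7. 2142.857ms @ 36/7 + 178.571ms (3/7)
8. 2321.429ms @ 39/7 + 178.571ms (3/7)
9. 2500.0ms @ 6 + 1250.0ms (3)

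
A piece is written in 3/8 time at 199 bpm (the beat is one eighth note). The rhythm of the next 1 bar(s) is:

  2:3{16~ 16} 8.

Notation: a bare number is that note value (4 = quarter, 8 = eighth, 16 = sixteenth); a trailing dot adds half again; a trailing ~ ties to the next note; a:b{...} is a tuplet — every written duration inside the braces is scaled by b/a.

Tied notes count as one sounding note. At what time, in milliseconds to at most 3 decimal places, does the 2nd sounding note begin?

1. 0.0ms @ 0 + 452.261ms (3/2)
2. 452.261ms @ 3/2 + 452.261ms (3/2)

note 2 onset = 3/2b = 452.261ms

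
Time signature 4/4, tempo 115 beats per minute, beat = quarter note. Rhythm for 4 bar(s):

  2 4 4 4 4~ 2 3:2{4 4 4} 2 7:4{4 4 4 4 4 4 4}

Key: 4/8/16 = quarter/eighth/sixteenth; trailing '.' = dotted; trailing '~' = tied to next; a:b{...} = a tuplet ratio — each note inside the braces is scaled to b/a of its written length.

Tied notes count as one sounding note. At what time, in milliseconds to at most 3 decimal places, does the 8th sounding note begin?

1. 0.0ms @ 0 + 1043.478ms (2)
2. 1043.478ms @ 2 + 521.739ms (1)
3. 1565.217ms @ 3 + 521.739ms (1)
4. 2086.957ms @ 4 + 521.739ms (1)
5. 2608.696ms @ 5 + 1565.217ms (3)
6. 4173.913ms @ 8 + 347.826ms (2/3)
7. 4521.739ms @ 26/3 + 347.826ms (2/3)
8. 4869.565ms @ 28/3 + 347.826ms (2/3)
9. 5217.391ms @ 10 + 1043.478ms (2)
10. 6260.87ms @ 12 + 298.137ms (4/7)
11. 6559.006ms @ 88/7 + 298.137ms (4/7)
12. 6857.143ms @ 92/7 + 298.137ms (4/7)
13. 7155.28ms @ 96/7 + 298.137ms (4/7)
14. 7453.416ms @ 100/7 + 298.137ms (4/7)
15. 7751.553ms @ 104/7 + 298.137ms (4/7)
16. 8049.689ms @ 108/7 + 298.137ms (4/7)

note 8 onset = 28/3b = 4869.565ms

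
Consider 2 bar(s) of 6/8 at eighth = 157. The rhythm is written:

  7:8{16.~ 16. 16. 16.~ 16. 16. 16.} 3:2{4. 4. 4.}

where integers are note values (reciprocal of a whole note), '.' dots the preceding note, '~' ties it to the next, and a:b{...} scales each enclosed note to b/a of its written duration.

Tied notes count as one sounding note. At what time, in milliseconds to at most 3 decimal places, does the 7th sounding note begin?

note 7 onset = 8b = 3057.325ms

1. 0.0ms @ 0 + 655.141ms (12/7)
2. 655.141ms @ 12/7 + 327.571ms (6/7)
3. 982.712ms @ 18/7 + 655.141ms (12/7)
4. 1637.853ms @ 30/7 + 327.571ms (6/7)
5. 1965.423ms @ 36/7 + 327.571ms (6/7)
6. 2292.994ms @ 6 + 764.331ms (2)
7. 3057.325ms @ 8 + 764.331ms (2)
8. 3821.656ms @ 10 + 764.331ms (2)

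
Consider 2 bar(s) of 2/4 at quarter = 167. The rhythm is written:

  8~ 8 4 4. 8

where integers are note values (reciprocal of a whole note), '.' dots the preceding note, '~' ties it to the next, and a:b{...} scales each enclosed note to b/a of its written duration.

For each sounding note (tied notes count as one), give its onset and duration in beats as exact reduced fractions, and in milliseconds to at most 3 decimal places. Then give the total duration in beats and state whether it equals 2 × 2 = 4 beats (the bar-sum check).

1) 0.0ms=0b +359.281ms=1b
2) 359.281ms=1b +359.281ms=1b
3) 718.563ms=2b +538.922ms=3/2b
4) 1257.485ms=7/2b +179.641ms=1/2b
Σ=4b of 4 (167bpm 2/4) — PASS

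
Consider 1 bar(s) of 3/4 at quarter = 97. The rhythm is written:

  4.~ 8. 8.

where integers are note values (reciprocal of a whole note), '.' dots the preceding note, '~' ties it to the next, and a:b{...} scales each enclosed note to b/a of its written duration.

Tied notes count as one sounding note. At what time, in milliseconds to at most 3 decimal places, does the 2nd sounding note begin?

note 2 onset = 9/4b = 1391.753ms

1. 0.0ms @ 0 + 1391.753ms (9/4)
2. 1391.753ms @ 9/4 + 463.918ms (3/4)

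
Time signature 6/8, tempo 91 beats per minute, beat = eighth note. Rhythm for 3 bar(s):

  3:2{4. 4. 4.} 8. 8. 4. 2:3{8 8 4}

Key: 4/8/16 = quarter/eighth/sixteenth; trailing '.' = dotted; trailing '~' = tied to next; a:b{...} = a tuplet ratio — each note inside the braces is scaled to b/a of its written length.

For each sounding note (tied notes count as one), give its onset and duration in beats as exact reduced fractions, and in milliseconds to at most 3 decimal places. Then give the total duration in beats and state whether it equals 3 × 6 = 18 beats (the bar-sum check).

1) 0.0ms=0b +1318.681ms=2b
2) 1318.681ms=2b +1318.681ms=2b
3) 2637.363ms=4b +1318.681ms=2b
4) 3956.044ms=6b +989.011ms=3/2b
5) 4945.055ms=15/2b +989.011ms=3/2b
6) 5934.066ms=9b +1978.022ms=3b
7) 7912.088ms=12b +989.011ms=3/2b
8) 8901.099ms=27/2b +989.011ms=3/2b
9) 9890.11ms=15b +1978.022ms=3b
Σ=18b of 18 (91bpm 6/8) — PASS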